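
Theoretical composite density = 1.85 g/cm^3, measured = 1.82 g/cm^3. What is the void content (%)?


Void% = (rho_theo - rho_actual)/rho_theo * 100 = (1.85 - 1.82)/1.85 * 100 = 1.62%

1.62%


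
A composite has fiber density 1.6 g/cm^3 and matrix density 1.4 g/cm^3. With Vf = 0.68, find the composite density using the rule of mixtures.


rho_c = rho_f*Vf + rho_m*(1-Vf) = 1.6*0.68 + 1.4*0.32 = 1.536 g/cm^3

1.536 g/cm^3


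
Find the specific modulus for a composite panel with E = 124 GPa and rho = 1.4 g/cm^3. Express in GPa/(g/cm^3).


Specific stiffness = E/rho = 124/1.4 = 88.6 GPa/(g/cm^3)

88.6 GPa/(g/cm^3)


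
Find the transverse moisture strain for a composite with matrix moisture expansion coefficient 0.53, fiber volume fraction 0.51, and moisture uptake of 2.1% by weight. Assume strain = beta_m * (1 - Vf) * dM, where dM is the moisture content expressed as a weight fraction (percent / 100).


dM = 2.1/100 = 0.021
strain = beta_m * (1-Vf) * dM = 0.53 * 0.49 * 0.021 = 0.0054537

0.0054537


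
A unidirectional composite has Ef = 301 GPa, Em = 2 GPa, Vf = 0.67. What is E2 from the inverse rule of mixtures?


1/E2 = Vf/Ef + (1-Vf)/Em = 0.67/301 + 0.33/2
E2 = 5.98 GPa

5.98 GPa


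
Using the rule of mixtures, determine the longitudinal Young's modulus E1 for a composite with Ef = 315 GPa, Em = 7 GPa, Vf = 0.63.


E1 = Ef*Vf + Em*(1-Vf) = 315*0.63 + 7*0.37 = 201.04 GPa

201.04 GPa


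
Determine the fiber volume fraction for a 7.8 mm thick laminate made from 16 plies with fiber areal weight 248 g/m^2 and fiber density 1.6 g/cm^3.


Vf = n * FAW / (rho_f * h * 1000) = 16 * 248 / (1.6 * 7.8 * 1000) = 0.3179

0.3179


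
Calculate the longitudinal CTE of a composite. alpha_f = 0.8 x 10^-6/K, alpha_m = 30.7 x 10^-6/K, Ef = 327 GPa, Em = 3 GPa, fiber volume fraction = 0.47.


E1 = Ef*Vf + Em*(1-Vf) = 155.28
alpha_1 = (alpha_f*Ef*Vf + alpha_m*Em*(1-Vf))/E1 = 1.11 x 10^-6/K

1.11 x 10^-6/K


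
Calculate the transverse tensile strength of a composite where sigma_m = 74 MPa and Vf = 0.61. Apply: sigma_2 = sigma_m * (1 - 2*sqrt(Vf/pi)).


factor = 1 - 2*sqrt(0.61/pi) = 0.1187
sigma_2 = 74 * 0.1187 = 8.78 MPa

8.78 MPa


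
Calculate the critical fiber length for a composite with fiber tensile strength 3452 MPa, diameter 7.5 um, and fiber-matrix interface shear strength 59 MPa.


Lc = sigma_f * d / (2 * tau_i) = 3452 * 7.5 / (2 * 59) = 219.4 um

219.4 um


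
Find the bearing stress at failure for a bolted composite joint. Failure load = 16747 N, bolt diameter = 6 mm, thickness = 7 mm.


sigma_br = F/(d*h) = 16747/(6*7) = 398.7 MPa

398.7 MPa


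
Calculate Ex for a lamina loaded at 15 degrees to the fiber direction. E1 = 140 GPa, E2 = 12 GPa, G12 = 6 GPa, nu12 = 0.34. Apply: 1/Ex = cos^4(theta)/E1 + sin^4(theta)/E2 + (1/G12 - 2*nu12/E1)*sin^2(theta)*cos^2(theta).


cos^4(15) = 0.870513, sin^4(15) = 0.004487, sin^2(15)*cos^2(15) = 0.0625
1/G12 - 2*nu12/E1 = 1/6 - 2*0.34/140 = 0.16181 GPa^-1
1/Ex = 0.870513/140 + 0.004487/12 + 0.16181*0.0625 = 0.016705 GPa^-1
Ex = 59.86 GPa

59.86 GPa


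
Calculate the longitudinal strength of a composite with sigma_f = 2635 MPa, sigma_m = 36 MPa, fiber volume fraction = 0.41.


sigma_1 = sigma_f*Vf + sigma_m*(1-Vf) = 2635*0.41 + 36*0.59 = 1101.6 MPa

1101.6 MPa


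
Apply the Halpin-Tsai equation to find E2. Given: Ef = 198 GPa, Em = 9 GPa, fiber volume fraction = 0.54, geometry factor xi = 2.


eta = (Ef/Em - 1)/(Ef/Em + xi) = (22.0 - 1)/(22.0 + 2) = 0.875
E2 = Em*(1+xi*eta*Vf)/(1-eta*Vf) = 33.18 GPa

33.18 GPa


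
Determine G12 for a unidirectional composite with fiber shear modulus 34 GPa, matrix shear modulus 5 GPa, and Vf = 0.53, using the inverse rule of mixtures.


1/G12 = Vf/Gf + (1-Vf)/Gm = 0.53/34 + 0.47/5
G12 = 9.13 GPa

9.13 GPa


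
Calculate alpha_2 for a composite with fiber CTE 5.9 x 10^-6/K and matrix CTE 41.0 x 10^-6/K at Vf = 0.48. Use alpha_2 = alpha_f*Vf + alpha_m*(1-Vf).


alpha_2 = alpha_f*Vf + alpha_m*(1-Vf) = 5.9*0.48 + 41.0*0.52 = 24.2 x 10^-6/K

24.2 x 10^-6/K


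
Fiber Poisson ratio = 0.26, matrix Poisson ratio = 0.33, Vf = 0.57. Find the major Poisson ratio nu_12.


nu_12 = nu_f*Vf + nu_m*(1-Vf) = 0.26*0.57 + 0.33*0.43 = 0.2901

0.2901


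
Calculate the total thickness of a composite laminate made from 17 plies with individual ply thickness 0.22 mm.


h = n * t_ply = 17 * 0.22 = 3.74 mm

3.74 mm


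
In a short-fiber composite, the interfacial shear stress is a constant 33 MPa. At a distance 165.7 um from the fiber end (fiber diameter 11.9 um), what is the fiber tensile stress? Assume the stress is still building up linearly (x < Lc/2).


Force balance: sigma_f * (pi*d^2/4) = tau * (pi*d) * x  ->  sigma_f = 4 * tau * x / d
sigma_f = 4 * 33 * 165.7 / 11.9 = 1838.0 MPa

1838.0 MPa


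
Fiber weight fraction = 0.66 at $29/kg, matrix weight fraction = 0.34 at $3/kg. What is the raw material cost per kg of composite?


Cost = cost_f*Wf + cost_m*Wm = 29*0.66 + 3*0.34 = $20.16/kg

$20.16/kg


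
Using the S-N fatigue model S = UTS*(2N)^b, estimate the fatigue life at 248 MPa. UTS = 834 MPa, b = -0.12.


N = 0.5 * (S/UTS)^(1/b) = 0.5 * (248/834)^(1/-0.12) = 12253.3946 cycles

12253.3946 cycles


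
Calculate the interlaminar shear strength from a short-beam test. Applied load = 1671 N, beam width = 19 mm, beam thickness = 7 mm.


ILSS = 3F/(4bh) = 3*1671/(4*19*7) = 9.42 MPa

9.42 MPa


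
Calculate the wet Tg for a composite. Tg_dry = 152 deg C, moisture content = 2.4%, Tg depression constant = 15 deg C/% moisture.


Tg_wet = Tg_dry - k*moisture = 152 - 15*2.4 = 116.0 deg C

116.0 deg C


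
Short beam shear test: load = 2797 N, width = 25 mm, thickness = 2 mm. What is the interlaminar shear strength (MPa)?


ILSS = 3F/(4bh) = 3*2797/(4*25*2) = 41.96 MPa

41.96 MPa


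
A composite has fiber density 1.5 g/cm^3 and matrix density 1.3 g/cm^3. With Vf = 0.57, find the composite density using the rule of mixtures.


rho_c = rho_f*Vf + rho_m*(1-Vf) = 1.5*0.57 + 1.3*0.43 = 1.414 g/cm^3

1.414 g/cm^3


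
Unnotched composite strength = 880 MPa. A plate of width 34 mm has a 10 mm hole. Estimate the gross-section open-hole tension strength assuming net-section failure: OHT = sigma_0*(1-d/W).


OHT = sigma_0*(1-d/W) = 880*(1-10/34) = 621.2 MPa

621.2 MPa


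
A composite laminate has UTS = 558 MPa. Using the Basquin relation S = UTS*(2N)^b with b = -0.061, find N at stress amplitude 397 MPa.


N = 0.5 * (S/UTS)^(1/b) = 0.5 * (397/558)^(1/-0.061) = 132.6286 cycles

132.6286 cycles


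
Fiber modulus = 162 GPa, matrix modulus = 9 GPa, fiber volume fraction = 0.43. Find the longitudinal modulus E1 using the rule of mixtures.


E1 = Ef*Vf + Em*(1-Vf) = 162*0.43 + 9*0.57 = 74.79 GPa

74.79 GPa


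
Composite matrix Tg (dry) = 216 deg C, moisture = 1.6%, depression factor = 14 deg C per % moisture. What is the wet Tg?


Tg_wet = Tg_dry - k*moisture = 216 - 14*1.6 = 193.6 deg C

193.6 deg C


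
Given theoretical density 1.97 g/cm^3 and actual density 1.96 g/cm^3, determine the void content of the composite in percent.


Void% = (rho_theo - rho_actual)/rho_theo * 100 = (1.97 - 1.96)/1.97 * 100 = 0.51%

0.51%


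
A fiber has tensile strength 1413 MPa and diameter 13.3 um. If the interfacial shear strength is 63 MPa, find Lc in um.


Lc = sigma_f * d / (2 * tau_i) = 1413 * 13.3 / (2 * 63) = 149.2 um

149.2 um


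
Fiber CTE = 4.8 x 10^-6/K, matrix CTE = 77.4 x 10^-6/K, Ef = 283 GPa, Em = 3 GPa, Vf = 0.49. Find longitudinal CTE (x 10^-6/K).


E1 = Ef*Vf + Em*(1-Vf) = 140.2
alpha_1 = (alpha_f*Ef*Vf + alpha_m*Em*(1-Vf))/E1 = 5.59 x 10^-6/K

5.59 x 10^-6/K


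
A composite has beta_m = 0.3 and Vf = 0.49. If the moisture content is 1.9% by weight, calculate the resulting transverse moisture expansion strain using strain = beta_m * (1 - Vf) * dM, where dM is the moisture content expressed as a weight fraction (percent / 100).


dM = 1.9/100 = 0.019
strain = beta_m * (1-Vf) * dM = 0.3 * 0.51 * 0.019 = 0.002907

0.002907


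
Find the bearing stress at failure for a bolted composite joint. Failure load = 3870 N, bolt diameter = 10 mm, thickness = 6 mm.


sigma_br = F/(d*h) = 3870/(10*6) = 64.5 MPa

64.5 MPa


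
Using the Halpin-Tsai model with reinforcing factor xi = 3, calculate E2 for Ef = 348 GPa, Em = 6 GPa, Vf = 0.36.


eta = (Ef/Em - 1)/(Ef/Em + xi) = (58.0 - 1)/(58.0 + 3) = 0.9344
E2 = Em*(1+xi*eta*Vf)/(1-eta*Vf) = 18.17 GPa

18.17 GPa


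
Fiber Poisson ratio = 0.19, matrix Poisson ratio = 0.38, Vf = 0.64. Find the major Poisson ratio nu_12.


nu_12 = nu_f*Vf + nu_m*(1-Vf) = 0.19*0.64 + 0.38*0.36 = 0.2584

0.2584


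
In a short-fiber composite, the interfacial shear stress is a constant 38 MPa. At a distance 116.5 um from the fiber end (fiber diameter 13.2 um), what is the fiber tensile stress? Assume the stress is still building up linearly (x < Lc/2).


Force balance: sigma_f * (pi*d^2/4) = tau * (pi*d) * x  ->  sigma_f = 4 * tau * x / d
sigma_f = 4 * 38 * 116.5 / 13.2 = 1341.5 MPa

1341.5 MPa


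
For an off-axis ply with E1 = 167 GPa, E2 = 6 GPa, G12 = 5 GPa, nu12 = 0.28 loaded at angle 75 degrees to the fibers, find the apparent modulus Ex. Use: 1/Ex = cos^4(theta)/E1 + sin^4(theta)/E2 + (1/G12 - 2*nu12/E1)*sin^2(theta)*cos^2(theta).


cos^4(75) = 0.004487, sin^4(75) = 0.870513, sin^2(75)*cos^2(75) = 0.0625
1/G12 - 2*nu12/E1 = 1/5 - 2*0.28/167 = 0.196647 GPa^-1
1/Ex = 0.004487/167 + 0.870513/6 + 0.196647*0.0625 = 0.1574027 GPa^-1
Ex = 6.35 GPa

6.35 GPa


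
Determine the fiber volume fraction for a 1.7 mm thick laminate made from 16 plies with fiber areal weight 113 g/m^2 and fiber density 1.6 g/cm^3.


Vf = n * FAW / (rho_f * h * 1000) = 16 * 113 / (1.6 * 1.7 * 1000) = 0.6647

0.6647


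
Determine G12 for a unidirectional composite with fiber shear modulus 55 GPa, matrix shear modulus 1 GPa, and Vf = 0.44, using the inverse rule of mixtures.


1/G12 = Vf/Gf + (1-Vf)/Gm = 0.44/55 + 0.56/1
G12 = 1.76 GPa

1.76 GPa


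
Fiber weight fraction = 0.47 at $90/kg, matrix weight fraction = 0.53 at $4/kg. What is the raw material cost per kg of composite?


Cost = cost_f*Wf + cost_m*Wm = 90*0.47 + 4*0.53 = $44.42/kg

$44.42/kg


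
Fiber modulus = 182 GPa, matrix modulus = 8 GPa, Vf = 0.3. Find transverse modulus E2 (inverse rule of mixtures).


1/E2 = Vf/Ef + (1-Vf)/Em = 0.3/182 + 0.7/8
E2 = 11.22 GPa

11.22 GPa


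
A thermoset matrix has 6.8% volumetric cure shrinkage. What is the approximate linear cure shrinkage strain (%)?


Linear shrinkage ≈ vol_shrink/3 = 6.8/3 = 2.267%

2.267%


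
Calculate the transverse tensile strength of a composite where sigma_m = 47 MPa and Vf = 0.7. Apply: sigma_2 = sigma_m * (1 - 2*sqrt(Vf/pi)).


factor = 1 - 2*sqrt(0.7/pi) = 0.0559
sigma_2 = 47 * 0.0559 = 2.63 MPa

2.63 MPa


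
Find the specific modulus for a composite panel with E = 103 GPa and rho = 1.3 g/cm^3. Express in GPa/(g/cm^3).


Specific stiffness = E/rho = 103/1.3 = 79.2 GPa/(g/cm^3)

79.2 GPa/(g/cm^3)


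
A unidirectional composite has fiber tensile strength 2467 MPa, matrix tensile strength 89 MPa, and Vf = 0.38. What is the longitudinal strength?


sigma_1 = sigma_f*Vf + sigma_m*(1-Vf) = 2467*0.38 + 89*0.62 = 992.6 MPa

992.6 MPa


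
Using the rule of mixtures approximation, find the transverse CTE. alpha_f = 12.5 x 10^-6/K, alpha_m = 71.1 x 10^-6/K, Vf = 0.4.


alpha_2 = alpha_f*Vf + alpha_m*(1-Vf) = 12.5*0.4 + 71.1*0.6 = 47.7 x 10^-6/K

47.7 x 10^-6/K


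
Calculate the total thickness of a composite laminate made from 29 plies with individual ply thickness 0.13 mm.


h = n * t_ply = 29 * 0.13 = 3.77 mm

3.77 mm


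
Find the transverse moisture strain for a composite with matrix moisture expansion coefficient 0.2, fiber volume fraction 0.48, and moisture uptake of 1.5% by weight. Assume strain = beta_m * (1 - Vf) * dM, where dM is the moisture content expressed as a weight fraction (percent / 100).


dM = 1.5/100 = 0.015
strain = beta_m * (1-Vf) * dM = 0.2 * 0.52 * 0.015 = 0.00156

0.00156


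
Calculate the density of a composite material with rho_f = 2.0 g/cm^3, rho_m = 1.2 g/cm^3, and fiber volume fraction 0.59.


rho_c = rho_f*Vf + rho_m*(1-Vf) = 2.0*0.59 + 1.2*0.41 = 1.672 g/cm^3

1.672 g/cm^3


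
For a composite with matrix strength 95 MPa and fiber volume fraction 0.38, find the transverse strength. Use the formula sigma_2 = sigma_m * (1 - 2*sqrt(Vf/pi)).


factor = 1 - 2*sqrt(0.38/pi) = 0.3044
sigma_2 = 95 * 0.3044 = 28.92 MPa

28.92 MPa


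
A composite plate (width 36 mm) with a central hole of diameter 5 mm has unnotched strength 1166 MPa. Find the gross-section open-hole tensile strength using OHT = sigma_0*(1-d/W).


OHT = sigma_0*(1-d/W) = 1166*(1-5/36) = 1004.1 MPa

1004.1 MPa


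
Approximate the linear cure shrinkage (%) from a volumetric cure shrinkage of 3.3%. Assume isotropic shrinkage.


Linear shrinkage ≈ vol_shrink/3 = 3.3/3 = 1.1%

1.1%


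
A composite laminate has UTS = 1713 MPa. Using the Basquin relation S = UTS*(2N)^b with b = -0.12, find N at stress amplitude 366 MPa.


N = 0.5 * (S/UTS)^(1/b) = 0.5 * (366/1713)^(1/-0.12) = 192577.5471 cycles

192577.5471 cycles


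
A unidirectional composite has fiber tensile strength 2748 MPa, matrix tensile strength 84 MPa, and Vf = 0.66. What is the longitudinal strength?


sigma_1 = sigma_f*Vf + sigma_m*(1-Vf) = 2748*0.66 + 84*0.34 = 1842.2 MPa

1842.2 MPa


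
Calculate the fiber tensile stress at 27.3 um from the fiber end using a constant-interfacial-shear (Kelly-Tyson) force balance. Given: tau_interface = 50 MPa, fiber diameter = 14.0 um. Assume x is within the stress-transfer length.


Force balance: sigma_f * (pi*d^2/4) = tau * (pi*d) * x  ->  sigma_f = 4 * tau * x / d
sigma_f = 4 * 50 * 27.3 / 14.0 = 390.0 MPa

390.0 MPa


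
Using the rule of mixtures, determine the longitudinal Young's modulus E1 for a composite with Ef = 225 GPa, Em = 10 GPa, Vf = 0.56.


E1 = Ef*Vf + Em*(1-Vf) = 225*0.56 + 10*0.44 = 130.4 GPa

130.4 GPa


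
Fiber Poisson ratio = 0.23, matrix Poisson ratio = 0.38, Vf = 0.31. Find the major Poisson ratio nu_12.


nu_12 = nu_f*Vf + nu_m*(1-Vf) = 0.23*0.31 + 0.38*0.69 = 0.3335

0.3335


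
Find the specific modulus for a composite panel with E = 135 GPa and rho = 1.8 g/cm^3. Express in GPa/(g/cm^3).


Specific stiffness = E/rho = 135/1.8 = 75.0 GPa/(g/cm^3)

75.0 GPa/(g/cm^3)


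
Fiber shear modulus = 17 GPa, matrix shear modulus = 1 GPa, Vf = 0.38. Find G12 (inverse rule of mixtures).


1/G12 = Vf/Gf + (1-Vf)/Gm = 0.38/17 + 0.62/1
G12 = 1.56 GPa

1.56 GPa


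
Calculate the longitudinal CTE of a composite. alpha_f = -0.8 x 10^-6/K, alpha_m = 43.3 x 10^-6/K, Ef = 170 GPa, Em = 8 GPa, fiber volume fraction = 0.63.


E1 = Ef*Vf + Em*(1-Vf) = 110.06
alpha_1 = (alpha_f*Ef*Vf + alpha_m*Em*(1-Vf))/E1 = 0.39 x 10^-6/K

0.39 x 10^-6/K


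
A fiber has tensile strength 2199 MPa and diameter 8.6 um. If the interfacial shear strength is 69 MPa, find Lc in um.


Lc = sigma_f * d / (2 * tau_i) = 2199 * 8.6 / (2 * 69) = 137.0 um

137.0 um


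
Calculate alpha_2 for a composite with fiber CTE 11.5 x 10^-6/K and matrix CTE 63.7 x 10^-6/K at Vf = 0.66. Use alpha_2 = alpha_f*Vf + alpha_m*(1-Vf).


alpha_2 = alpha_f*Vf + alpha_m*(1-Vf) = 11.5*0.66 + 63.7*0.34 = 29.2 x 10^-6/K

29.2 x 10^-6/K


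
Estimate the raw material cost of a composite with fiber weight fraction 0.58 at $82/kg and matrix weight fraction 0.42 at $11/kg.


Cost = cost_f*Wf + cost_m*Wm = 82*0.58 + 11*0.42 = $52.18/kg

$52.18/kg


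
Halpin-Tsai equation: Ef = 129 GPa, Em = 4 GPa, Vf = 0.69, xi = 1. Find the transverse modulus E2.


eta = (Ef/Em - 1)/(Ef/Em + xi) = (32.25 - 1)/(32.25 + 1) = 0.9398
E2 = Em*(1+xi*eta*Vf)/(1-eta*Vf) = 18.76 GPa

18.76 GPa


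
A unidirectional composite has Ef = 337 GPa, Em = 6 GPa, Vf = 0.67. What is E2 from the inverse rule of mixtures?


1/E2 = Vf/Ef + (1-Vf)/Em = 0.67/337 + 0.33/6
E2 = 17.55 GPa

17.55 GPa


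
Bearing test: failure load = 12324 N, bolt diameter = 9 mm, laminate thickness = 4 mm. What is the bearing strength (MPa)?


sigma_br = F/(d*h) = 12324/(9*4) = 342.3 MPa

342.3 MPa


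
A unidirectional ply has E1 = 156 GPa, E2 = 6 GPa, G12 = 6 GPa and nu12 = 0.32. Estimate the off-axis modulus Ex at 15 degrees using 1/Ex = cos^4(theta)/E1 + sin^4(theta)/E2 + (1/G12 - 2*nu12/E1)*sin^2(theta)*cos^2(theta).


cos^4(15) = 0.870513, sin^4(15) = 0.004487, sin^2(15)*cos^2(15) = 0.0625
1/G12 - 2*nu12/E1 = 1/6 - 2*0.32/156 = 0.162564 GPa^-1
1/Ex = 0.870513/156 + 0.004487/6 + 0.162564*0.0625 = 0.0164883 GPa^-1
Ex = 60.65 GPa

60.65 GPa


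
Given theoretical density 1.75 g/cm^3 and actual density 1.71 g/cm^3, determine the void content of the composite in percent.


Void% = (rho_theo - rho_actual)/rho_theo * 100 = (1.75 - 1.71)/1.75 * 100 = 2.29%

2.29%


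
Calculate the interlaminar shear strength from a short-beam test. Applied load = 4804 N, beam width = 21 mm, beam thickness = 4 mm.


ILSS = 3F/(4bh) = 3*4804/(4*21*4) = 42.89 MPa

42.89 MPa


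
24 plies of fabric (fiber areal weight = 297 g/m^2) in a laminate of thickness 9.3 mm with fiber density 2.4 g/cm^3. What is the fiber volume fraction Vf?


Vf = n * FAW / (rho_f * h * 1000) = 24 * 297 / (2.4 * 9.3 * 1000) = 0.3194

0.3194


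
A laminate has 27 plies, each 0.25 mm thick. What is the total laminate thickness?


h = n * t_ply = 27 * 0.25 = 6.75 mm

6.75 mm


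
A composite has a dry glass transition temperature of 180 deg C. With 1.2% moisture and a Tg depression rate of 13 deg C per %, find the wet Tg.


Tg_wet = Tg_dry - k*moisture = 180 - 13*1.2 = 164.4 deg C

164.4 deg C


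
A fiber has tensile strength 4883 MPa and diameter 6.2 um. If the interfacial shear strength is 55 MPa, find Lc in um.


Lc = sigma_f * d / (2 * tau_i) = 4883 * 6.2 / (2 * 55) = 275.2 um

275.2 um


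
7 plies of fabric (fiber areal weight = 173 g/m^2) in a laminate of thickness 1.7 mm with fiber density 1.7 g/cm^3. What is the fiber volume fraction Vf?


Vf = n * FAW / (rho_f * h * 1000) = 7 * 173 / (1.7 * 1.7 * 1000) = 0.419

0.419


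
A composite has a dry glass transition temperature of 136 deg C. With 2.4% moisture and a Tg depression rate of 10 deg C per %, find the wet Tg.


Tg_wet = Tg_dry - k*moisture = 136 - 10*2.4 = 112.0 deg C

112.0 deg C


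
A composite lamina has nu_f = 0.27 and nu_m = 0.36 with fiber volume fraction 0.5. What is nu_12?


nu_12 = nu_f*Vf + nu_m*(1-Vf) = 0.27*0.5 + 0.36*0.5 = 0.315

0.315


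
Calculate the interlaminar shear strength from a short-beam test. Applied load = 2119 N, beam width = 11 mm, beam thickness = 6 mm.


ILSS = 3F/(4bh) = 3*2119/(4*11*6) = 24.08 MPa

24.08 MPa


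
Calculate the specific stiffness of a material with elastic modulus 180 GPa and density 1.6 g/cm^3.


Specific stiffness = E/rho = 180/1.6 = 112.5 GPa/(g/cm^3)

112.5 GPa/(g/cm^3)


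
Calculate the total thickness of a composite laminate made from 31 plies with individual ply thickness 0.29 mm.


h = n * t_ply = 31 * 0.29 = 8.99 mm

8.99 mm


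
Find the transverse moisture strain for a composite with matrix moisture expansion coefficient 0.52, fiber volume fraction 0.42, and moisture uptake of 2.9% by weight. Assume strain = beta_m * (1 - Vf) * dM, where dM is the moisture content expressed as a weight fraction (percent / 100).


dM = 2.9/100 = 0.029
strain = beta_m * (1-Vf) * dM = 0.52 * 0.58 * 0.029 = 0.0087464

0.0087464


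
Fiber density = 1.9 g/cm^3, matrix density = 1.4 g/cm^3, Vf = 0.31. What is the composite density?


rho_c = rho_f*Vf + rho_m*(1-Vf) = 1.9*0.31 + 1.4*0.69 = 1.555 g/cm^3

1.555 g/cm^3


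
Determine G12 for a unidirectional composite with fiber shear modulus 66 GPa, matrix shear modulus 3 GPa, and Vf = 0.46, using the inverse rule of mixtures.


1/G12 = Vf/Gf + (1-Vf)/Gm = 0.46/66 + 0.54/3
G12 = 5.35 GPa

5.35 GPa


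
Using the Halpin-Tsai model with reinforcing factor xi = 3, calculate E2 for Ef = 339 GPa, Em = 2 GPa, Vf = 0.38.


eta = (Ef/Em - 1)/(Ef/Em + xi) = (169.5 - 1)/(169.5 + 3) = 0.9768
E2 = Em*(1+xi*eta*Vf)/(1-eta*Vf) = 6.72 GPa

6.72 GPa


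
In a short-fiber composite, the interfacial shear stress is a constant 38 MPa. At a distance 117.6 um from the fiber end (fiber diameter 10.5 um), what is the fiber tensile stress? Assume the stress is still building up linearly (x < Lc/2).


Force balance: sigma_f * (pi*d^2/4) = tau * (pi*d) * x  ->  sigma_f = 4 * tau * x / d
sigma_f = 4 * 38 * 117.6 / 10.5 = 1702.4 MPa

1702.4 MPa


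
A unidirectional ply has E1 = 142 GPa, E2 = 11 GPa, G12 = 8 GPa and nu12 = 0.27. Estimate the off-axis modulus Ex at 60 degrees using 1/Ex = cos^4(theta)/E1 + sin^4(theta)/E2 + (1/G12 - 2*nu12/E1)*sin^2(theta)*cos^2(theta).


cos^4(60) = 0.0625, sin^4(60) = 0.5625, sin^2(60)*cos^2(60) = 0.1875
1/G12 - 2*nu12/E1 = 1/8 - 2*0.27/142 = 0.121197 GPa^-1
1/Ex = 0.0625/142 + 0.5625/11 + 0.121197*0.1875 = 0.074301 GPa^-1
Ex = 13.46 GPa

13.46 GPa


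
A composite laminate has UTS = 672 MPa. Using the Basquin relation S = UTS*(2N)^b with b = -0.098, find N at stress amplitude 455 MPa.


N = 0.5 * (S/UTS)^(1/b) = 0.5 * (455/672)^(1/-0.098) = 26.7369 cycles

26.7369 cycles


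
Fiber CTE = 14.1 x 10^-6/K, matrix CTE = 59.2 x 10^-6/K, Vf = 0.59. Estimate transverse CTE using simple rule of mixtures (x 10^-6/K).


alpha_2 = alpha_f*Vf + alpha_m*(1-Vf) = 14.1*0.59 + 59.2*0.41 = 32.6 x 10^-6/K

32.6 x 10^-6/K


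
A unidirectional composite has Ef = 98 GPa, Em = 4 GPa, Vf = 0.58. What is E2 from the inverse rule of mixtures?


1/E2 = Vf/Ef + (1-Vf)/Em = 0.58/98 + 0.42/4
E2 = 9.02 GPa

9.02 GPa


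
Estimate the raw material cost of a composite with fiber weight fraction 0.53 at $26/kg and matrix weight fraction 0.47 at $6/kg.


Cost = cost_f*Wf + cost_m*Wm = 26*0.53 + 6*0.47 = $16.6/kg

$16.6/kg


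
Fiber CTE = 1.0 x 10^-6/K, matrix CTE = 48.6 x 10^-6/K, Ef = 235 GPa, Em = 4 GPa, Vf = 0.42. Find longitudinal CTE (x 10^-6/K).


E1 = Ef*Vf + Em*(1-Vf) = 101.02
alpha_1 = (alpha_f*Ef*Vf + alpha_m*Em*(1-Vf))/E1 = 2.09 x 10^-6/K

2.09 x 10^-6/K


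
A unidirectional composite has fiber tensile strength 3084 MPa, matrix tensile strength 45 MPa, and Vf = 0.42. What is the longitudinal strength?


sigma_1 = sigma_f*Vf + sigma_m*(1-Vf) = 3084*0.42 + 45*0.58 = 1321.4 MPa

1321.4 MPa


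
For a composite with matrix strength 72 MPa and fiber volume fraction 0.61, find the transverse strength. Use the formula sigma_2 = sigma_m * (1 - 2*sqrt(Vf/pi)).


factor = 1 - 2*sqrt(0.61/pi) = 0.1187
sigma_2 = 72 * 0.1187 = 8.55 MPa

8.55 MPa


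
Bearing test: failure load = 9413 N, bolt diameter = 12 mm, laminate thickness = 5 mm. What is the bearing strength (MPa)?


sigma_br = F/(d*h) = 9413/(12*5) = 156.9 MPa

156.9 MPa


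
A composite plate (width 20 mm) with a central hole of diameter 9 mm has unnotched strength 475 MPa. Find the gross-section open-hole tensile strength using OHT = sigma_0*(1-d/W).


OHT = sigma_0*(1-d/W) = 475*(1-9/20) = 261.3 MPa

261.3 MPa


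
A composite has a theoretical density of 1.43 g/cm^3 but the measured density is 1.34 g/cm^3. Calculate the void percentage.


Void% = (rho_theo - rho_actual)/rho_theo * 100 = (1.43 - 1.34)/1.43 * 100 = 6.29%

6.29%


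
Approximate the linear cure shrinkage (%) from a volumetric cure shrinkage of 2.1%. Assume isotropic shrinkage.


Linear shrinkage ≈ vol_shrink/3 = 2.1/3 = 0.7%

0.7%


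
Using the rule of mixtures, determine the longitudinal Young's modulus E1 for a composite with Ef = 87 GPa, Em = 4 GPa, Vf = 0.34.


E1 = Ef*Vf + Em*(1-Vf) = 87*0.34 + 4*0.66 = 32.22 GPa

32.22 GPa


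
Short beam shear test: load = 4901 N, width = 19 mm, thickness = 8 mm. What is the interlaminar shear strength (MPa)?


ILSS = 3F/(4bh) = 3*4901/(4*19*8) = 24.18 MPa

24.18 MPa


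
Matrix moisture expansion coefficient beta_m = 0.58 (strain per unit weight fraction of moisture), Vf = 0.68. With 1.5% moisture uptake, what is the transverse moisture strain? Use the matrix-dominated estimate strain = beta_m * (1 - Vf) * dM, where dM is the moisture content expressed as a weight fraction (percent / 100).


dM = 1.5/100 = 0.015
strain = beta_m * (1-Vf) * dM = 0.58 * 0.32 * 0.015 = 0.002784

0.002784


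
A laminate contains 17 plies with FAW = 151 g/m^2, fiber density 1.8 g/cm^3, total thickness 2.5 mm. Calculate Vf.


Vf = n * FAW / (rho_f * h * 1000) = 17 * 151 / (1.8 * 2.5 * 1000) = 0.5704

0.5704


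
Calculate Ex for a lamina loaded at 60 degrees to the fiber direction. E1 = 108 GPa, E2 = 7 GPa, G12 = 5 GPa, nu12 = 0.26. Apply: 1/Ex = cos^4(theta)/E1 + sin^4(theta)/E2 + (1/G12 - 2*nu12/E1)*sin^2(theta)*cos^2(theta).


cos^4(60) = 0.0625, sin^4(60) = 0.5625, sin^2(60)*cos^2(60) = 0.1875
1/G12 - 2*nu12/E1 = 1/5 - 2*0.26/108 = 0.195185 GPa^-1
1/Ex = 0.0625/108 + 0.5625/7 + 0.195185*0.1875 = 0.1175331 GPa^-1
Ex = 8.51 GPa

8.51 GPa


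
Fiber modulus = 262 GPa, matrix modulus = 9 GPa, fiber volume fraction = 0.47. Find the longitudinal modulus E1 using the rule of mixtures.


E1 = Ef*Vf + Em*(1-Vf) = 262*0.47 + 9*0.53 = 127.91 GPa

127.91 GPa


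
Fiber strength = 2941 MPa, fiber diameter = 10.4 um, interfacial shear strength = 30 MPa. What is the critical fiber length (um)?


Lc = sigma_f * d / (2 * tau_i) = 2941 * 10.4 / (2 * 30) = 509.8 um

509.8 um


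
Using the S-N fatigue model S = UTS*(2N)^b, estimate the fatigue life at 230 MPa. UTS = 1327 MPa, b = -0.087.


N = 0.5 * (S/UTS)^(1/b) = 0.5 * (230/1327)^(1/-0.087) = 2.8038e+08 cycles

2.8038e+08 cycles


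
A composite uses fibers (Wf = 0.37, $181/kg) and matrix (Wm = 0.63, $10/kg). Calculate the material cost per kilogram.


Cost = cost_f*Wf + cost_m*Wm = 181*0.37 + 10*0.63 = $73.27/kg

$73.27/kg


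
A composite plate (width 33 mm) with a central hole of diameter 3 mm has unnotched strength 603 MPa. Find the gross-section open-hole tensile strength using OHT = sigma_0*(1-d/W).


OHT = sigma_0*(1-d/W) = 603*(1-3/33) = 548.2 MPa

548.2 MPa


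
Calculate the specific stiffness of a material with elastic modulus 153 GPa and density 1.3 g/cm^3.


Specific stiffness = E/rho = 153/1.3 = 117.7 GPa/(g/cm^3)

117.7 GPa/(g/cm^3)


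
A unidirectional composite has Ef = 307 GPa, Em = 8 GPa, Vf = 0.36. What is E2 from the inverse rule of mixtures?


1/E2 = Vf/Ef + (1-Vf)/Em = 0.36/307 + 0.64/8
E2 = 12.32 GPa

12.32 GPa


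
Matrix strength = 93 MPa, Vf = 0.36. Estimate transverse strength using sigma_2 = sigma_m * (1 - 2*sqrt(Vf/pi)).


factor = 1 - 2*sqrt(0.36/pi) = 0.323
sigma_2 = 93 * 0.323 = 30.04 MPa

30.04 MPa


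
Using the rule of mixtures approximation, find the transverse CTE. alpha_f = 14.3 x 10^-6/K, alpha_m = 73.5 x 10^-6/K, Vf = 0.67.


alpha_2 = alpha_f*Vf + alpha_m*(1-Vf) = 14.3*0.67 + 73.5*0.33 = 33.8 x 10^-6/K

33.8 x 10^-6/K


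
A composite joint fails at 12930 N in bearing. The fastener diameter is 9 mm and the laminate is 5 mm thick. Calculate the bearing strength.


sigma_br = F/(d*h) = 12930/(9*5) = 287.3 MPa

287.3 MPa


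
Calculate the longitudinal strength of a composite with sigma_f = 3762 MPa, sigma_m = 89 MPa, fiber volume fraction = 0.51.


sigma_1 = sigma_f*Vf + sigma_m*(1-Vf) = 3762*0.51 + 89*0.49 = 1962.2 MPa

1962.2 MPa


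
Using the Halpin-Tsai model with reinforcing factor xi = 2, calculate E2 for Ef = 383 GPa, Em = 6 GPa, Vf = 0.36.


eta = (Ef/Em - 1)/(Ef/Em + xi) = (63.8333 - 1)/(63.8333 + 2) = 0.9544
E2 = Em*(1+xi*eta*Vf)/(1-eta*Vf) = 15.42 GPa

15.42 GPa


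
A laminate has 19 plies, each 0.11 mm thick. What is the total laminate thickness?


h = n * t_ply = 19 * 0.11 = 2.09 mm

2.09 mm


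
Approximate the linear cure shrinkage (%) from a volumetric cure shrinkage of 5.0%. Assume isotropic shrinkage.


Linear shrinkage ≈ vol_shrink/3 = 5.0/3 = 1.667%

1.667%


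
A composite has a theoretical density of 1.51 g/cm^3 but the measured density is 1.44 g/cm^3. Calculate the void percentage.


Void% = (rho_theo - rho_actual)/rho_theo * 100 = (1.51 - 1.44)/1.51 * 100 = 4.64%

4.64%


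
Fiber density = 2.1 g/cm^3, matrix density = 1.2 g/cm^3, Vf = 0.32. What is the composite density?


rho_c = rho_f*Vf + rho_m*(1-Vf) = 2.1*0.32 + 1.2*0.68 = 1.488 g/cm^3

1.488 g/cm^3


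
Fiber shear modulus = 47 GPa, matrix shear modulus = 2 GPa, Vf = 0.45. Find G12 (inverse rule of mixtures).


1/G12 = Vf/Gf + (1-Vf)/Gm = 0.45/47 + 0.55/2
G12 = 3.51 GPa

3.51 GPa


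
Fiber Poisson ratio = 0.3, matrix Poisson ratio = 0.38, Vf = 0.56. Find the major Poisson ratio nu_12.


nu_12 = nu_f*Vf + nu_m*(1-Vf) = 0.3*0.56 + 0.38*0.44 = 0.3352

0.3352


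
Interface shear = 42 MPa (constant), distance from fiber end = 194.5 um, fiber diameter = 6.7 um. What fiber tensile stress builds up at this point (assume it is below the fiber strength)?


Force balance: sigma_f * (pi*d^2/4) = tau * (pi*d) * x  ->  sigma_f = 4 * tau * x / d
sigma_f = 4 * 42 * 194.5 / 6.7 = 4877.0 MPa

4877.0 MPa


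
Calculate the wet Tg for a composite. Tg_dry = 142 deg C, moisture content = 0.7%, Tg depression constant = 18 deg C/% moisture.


Tg_wet = Tg_dry - k*moisture = 142 - 18*0.7 = 129.4 deg C

129.4 deg C


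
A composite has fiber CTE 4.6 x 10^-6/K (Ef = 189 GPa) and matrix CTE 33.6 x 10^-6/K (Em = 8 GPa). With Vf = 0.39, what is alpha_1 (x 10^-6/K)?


E1 = Ef*Vf + Em*(1-Vf) = 78.59
alpha_1 = (alpha_f*Ef*Vf + alpha_m*Em*(1-Vf))/E1 = 6.4 x 10^-6/K

6.4 x 10^-6/K


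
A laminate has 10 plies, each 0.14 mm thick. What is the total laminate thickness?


h = n * t_ply = 10 * 0.14 = 1.4 mm

1.4 mm


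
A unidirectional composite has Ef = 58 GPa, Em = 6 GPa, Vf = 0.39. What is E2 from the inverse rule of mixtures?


1/E2 = Vf/Ef + (1-Vf)/Em = 0.39/58 + 0.61/6
E2 = 9.23 GPa

9.23 GPa


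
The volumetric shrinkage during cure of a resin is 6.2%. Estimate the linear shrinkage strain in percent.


Linear shrinkage ≈ vol_shrink/3 = 6.2/3 = 2.067%

2.067%


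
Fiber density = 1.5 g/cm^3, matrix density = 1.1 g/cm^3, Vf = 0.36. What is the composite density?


rho_c = rho_f*Vf + rho_m*(1-Vf) = 1.5*0.36 + 1.1*0.64 = 1.244 g/cm^3

1.244 g/cm^3


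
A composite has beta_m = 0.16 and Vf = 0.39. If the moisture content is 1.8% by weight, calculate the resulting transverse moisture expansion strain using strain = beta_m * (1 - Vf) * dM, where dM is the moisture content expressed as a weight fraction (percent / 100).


dM = 1.8/100 = 0.018
strain = beta_m * (1-Vf) * dM = 0.16 * 0.61 * 0.018 = 0.0017568

0.0017568


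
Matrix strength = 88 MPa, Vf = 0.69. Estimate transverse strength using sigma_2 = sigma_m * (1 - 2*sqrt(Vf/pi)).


factor = 1 - 2*sqrt(0.69/pi) = 0.0627
sigma_2 = 88 * 0.0627 = 5.52 MPa

5.52 MPa


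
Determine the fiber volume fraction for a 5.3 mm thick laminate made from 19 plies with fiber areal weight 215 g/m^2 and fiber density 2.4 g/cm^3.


Vf = n * FAW / (rho_f * h * 1000) = 19 * 215 / (2.4 * 5.3 * 1000) = 0.3211

0.3211


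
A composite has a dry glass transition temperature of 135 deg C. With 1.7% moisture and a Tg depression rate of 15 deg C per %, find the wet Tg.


Tg_wet = Tg_dry - k*moisture = 135 - 15*1.7 = 109.5 deg C

109.5 deg C


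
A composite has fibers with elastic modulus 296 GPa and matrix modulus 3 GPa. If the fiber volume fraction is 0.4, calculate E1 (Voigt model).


E1 = Ef*Vf + Em*(1-Vf) = 296*0.4 + 3*0.6 = 120.2 GPa

120.2 GPa


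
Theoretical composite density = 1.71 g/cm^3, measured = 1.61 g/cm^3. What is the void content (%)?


Void% = (rho_theo - rho_actual)/rho_theo * 100 = (1.71 - 1.61)/1.71 * 100 = 5.85%

5.85%


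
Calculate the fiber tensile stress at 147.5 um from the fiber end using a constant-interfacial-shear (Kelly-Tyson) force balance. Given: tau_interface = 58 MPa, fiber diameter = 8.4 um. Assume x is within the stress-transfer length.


Force balance: sigma_f * (pi*d^2/4) = tau * (pi*d) * x  ->  sigma_f = 4 * tau * x / d
sigma_f = 4 * 58 * 147.5 / 8.4 = 4073.8 MPa

4073.8 MPa


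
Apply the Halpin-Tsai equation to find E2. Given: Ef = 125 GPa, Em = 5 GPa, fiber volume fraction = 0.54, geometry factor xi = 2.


eta = (Ef/Em - 1)/(Ef/Em + xi) = (25.0 - 1)/(25.0 + 2) = 0.8889
E2 = Em*(1+xi*eta*Vf)/(1-eta*Vf) = 18.85 GPa

18.85 GPa


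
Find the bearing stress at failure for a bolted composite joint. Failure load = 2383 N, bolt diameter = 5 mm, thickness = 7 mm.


sigma_br = F/(d*h) = 2383/(5*7) = 68.1 MPa

68.1 MPa


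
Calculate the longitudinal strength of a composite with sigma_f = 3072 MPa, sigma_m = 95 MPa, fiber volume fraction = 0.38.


sigma_1 = sigma_f*Vf + sigma_m*(1-Vf) = 3072*0.38 + 95*0.62 = 1226.3 MPa

1226.3 MPa


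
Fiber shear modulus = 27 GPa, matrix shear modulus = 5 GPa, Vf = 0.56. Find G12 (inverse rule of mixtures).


1/G12 = Vf/Gf + (1-Vf)/Gm = 0.56/27 + 0.44/5
G12 = 9.2 GPa

9.2 GPa


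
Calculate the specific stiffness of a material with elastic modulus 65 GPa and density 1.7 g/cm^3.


Specific stiffness = E/rho = 65/1.7 = 38.2 GPa/(g/cm^3)

38.2 GPa/(g/cm^3)


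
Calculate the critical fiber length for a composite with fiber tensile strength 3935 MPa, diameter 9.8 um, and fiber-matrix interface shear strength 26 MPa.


Lc = sigma_f * d / (2 * tau_i) = 3935 * 9.8 / (2 * 26) = 741.6 um

741.6 um


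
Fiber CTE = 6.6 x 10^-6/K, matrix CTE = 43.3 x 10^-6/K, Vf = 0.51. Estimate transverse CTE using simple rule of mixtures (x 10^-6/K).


alpha_2 = alpha_f*Vf + alpha_m*(1-Vf) = 6.6*0.51 + 43.3*0.49 = 24.6 x 10^-6/K

24.6 x 10^-6/K


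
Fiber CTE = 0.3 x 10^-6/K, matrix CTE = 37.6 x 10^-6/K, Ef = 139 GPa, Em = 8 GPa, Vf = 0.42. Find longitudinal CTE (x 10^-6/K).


E1 = Ef*Vf + Em*(1-Vf) = 63.02
alpha_1 = (alpha_f*Ef*Vf + alpha_m*Em*(1-Vf))/E1 = 3.05 x 10^-6/K

3.05 x 10^-6/K


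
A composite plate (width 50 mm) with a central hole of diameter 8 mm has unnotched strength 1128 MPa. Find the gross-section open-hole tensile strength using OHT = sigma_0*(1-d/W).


OHT = sigma_0*(1-d/W) = 1128*(1-8/50) = 947.5 MPa

947.5 MPa


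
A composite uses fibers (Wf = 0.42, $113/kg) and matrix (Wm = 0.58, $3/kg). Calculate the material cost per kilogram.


Cost = cost_f*Wf + cost_m*Wm = 113*0.42 + 3*0.58 = $49.2/kg

$49.2/kg


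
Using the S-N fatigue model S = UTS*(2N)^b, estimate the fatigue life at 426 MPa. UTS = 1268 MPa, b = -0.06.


N = 0.5 * (S/UTS)^(1/b) = 0.5 * (426/1268)^(1/-0.06) = 3.9276e+07 cycles

3.9276e+07 cycles


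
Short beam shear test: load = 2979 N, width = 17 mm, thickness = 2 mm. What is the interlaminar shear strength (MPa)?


ILSS = 3F/(4bh) = 3*2979/(4*17*2) = 65.71 MPa

65.71 MPa


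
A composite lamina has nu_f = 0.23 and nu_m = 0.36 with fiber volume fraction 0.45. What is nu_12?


nu_12 = nu_f*Vf + nu_m*(1-Vf) = 0.23*0.45 + 0.36*0.55 = 0.3015

0.3015


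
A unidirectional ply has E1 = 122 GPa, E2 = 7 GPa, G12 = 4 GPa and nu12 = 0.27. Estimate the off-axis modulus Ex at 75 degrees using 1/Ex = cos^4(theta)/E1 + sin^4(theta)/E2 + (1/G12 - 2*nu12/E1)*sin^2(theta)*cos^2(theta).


cos^4(75) = 0.004487, sin^4(75) = 0.870513, sin^2(75)*cos^2(75) = 0.0625
1/G12 - 2*nu12/E1 = 1/4 - 2*0.27/122 = 0.245574 GPa^-1
1/Ex = 0.004487/122 + 0.870513/7 + 0.245574*0.0625 = 0.1397441 GPa^-1
Ex = 7.16 GPa

7.16 GPa


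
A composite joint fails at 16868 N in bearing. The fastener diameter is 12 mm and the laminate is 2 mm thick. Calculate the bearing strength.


sigma_br = F/(d*h) = 16868/(12*2) = 702.8 MPa

702.8 MPa


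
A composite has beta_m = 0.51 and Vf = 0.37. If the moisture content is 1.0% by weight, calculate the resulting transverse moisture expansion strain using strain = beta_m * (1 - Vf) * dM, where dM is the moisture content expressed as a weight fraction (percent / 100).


dM = 1.0/100 = 0.01
strain = beta_m * (1-Vf) * dM = 0.51 * 0.63 * 0.01 = 0.003213

0.003213


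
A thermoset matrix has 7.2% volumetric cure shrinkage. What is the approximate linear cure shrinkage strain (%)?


Linear shrinkage ≈ vol_shrink/3 = 7.2/3 = 2.4%

2.4%


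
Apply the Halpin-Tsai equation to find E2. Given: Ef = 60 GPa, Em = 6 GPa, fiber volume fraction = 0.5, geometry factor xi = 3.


eta = (Ef/Em - 1)/(Ef/Em + xi) = (10.0 - 1)/(10.0 + 3) = 0.6923
E2 = Em*(1+xi*eta*Vf)/(1-eta*Vf) = 18.71 GPa

18.71 GPa


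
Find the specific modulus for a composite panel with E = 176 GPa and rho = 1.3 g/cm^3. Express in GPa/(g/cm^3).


Specific stiffness = E/rho = 176/1.3 = 135.4 GPa/(g/cm^3)

135.4 GPa/(g/cm^3)


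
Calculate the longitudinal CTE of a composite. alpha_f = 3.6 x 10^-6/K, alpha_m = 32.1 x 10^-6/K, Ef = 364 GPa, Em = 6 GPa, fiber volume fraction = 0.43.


E1 = Ef*Vf + Em*(1-Vf) = 159.94
alpha_1 = (alpha_f*Ef*Vf + alpha_m*Em*(1-Vf))/E1 = 4.21 x 10^-6/K

4.21 x 10^-6/K


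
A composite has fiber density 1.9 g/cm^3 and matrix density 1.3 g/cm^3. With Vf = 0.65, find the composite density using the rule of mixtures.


rho_c = rho_f*Vf + rho_m*(1-Vf) = 1.9*0.65 + 1.3*0.35 = 1.69 g/cm^3

1.69 g/cm^3


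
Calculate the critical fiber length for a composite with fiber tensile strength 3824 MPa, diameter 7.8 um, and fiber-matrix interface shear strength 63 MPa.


Lc = sigma_f * d / (2 * tau_i) = 3824 * 7.8 / (2 * 63) = 236.7 um

236.7 um


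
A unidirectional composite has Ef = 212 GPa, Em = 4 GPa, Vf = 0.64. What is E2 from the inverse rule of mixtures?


1/E2 = Vf/Ef + (1-Vf)/Em = 0.64/212 + 0.36/4
E2 = 10.75 GPa

10.75 GPa


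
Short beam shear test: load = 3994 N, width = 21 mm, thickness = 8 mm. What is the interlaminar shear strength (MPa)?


ILSS = 3F/(4bh) = 3*3994/(4*21*8) = 17.83 MPa

17.83 MPa


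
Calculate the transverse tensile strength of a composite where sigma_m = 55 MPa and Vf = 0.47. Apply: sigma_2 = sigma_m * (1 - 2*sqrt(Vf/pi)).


factor = 1 - 2*sqrt(0.47/pi) = 0.2264
sigma_2 = 55 * 0.2264 = 12.45 MPa

12.45 MPa


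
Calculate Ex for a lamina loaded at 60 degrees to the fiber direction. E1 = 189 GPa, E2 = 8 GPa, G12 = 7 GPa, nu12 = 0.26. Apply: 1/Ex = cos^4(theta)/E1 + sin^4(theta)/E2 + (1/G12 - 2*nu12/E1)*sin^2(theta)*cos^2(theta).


cos^4(60) = 0.0625, sin^4(60) = 0.5625, sin^2(60)*cos^2(60) = 0.1875
1/G12 - 2*nu12/E1 = 1/7 - 2*0.26/189 = 0.140106 GPa^-1
1/Ex = 0.0625/189 + 0.5625/8 + 0.140106*0.1875 = 0.096913 GPa^-1
Ex = 10.32 GPa

10.32 GPa


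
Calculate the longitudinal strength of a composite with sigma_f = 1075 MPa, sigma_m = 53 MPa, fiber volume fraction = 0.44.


sigma_1 = sigma_f*Vf + sigma_m*(1-Vf) = 1075*0.44 + 53*0.56 = 502.7 MPa

502.7 MPa


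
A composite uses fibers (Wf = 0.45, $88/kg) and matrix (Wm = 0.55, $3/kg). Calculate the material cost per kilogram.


Cost = cost_f*Wf + cost_m*Wm = 88*0.45 + 3*0.55 = $41.25/kg

$41.25/kg


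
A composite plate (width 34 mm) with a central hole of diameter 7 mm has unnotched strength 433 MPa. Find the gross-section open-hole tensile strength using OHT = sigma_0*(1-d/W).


OHT = sigma_0*(1-d/W) = 433*(1-7/34) = 343.9 MPa

343.9 MPa


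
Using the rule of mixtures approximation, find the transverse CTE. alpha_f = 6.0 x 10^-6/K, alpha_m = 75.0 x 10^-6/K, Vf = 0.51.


alpha_2 = alpha_f*Vf + alpha_m*(1-Vf) = 6.0*0.51 + 75.0*0.49 = 39.8 x 10^-6/K

39.8 x 10^-6/K


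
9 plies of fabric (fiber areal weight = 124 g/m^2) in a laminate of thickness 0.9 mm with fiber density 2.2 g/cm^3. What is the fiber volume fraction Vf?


Vf = n * FAW / (rho_f * h * 1000) = 9 * 124 / (2.2 * 0.9 * 1000) = 0.5636

0.5636
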